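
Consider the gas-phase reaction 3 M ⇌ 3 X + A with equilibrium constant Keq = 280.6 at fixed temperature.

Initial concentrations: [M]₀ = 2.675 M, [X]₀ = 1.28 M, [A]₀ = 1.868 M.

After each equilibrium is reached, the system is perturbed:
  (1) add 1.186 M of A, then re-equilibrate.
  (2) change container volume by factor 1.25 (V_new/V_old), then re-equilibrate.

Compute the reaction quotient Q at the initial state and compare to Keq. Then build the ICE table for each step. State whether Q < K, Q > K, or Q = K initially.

Q₀ = 0.2047 vs Keq = 280.6 ⇒ Q<K, forward
Step 1:
                  M         X         A
  I           2.675      1.28     1.868
  C          -1.993     1.993    0.6645
  E          0.6815     3.273     2.532
  solve Keq expr → x = 0.6645; check Q = 280.6
Then add 1.186 M of A.
Step 2:
                  M         X         A
  I          0.6815     3.273     3.718
  C         0.07393  -0.07393  -0.02464
  E          0.7555       3.2     3.694
  solve Keq expr → x = -0.02464; check Q = 280.6
Then change container volume by factor 1.25 (V_new/V_old).
Step 3:
                  M         X         A
  I          0.6044      2.56     2.955
  C        -0.03492   0.03492   0.01164
  E          0.5695     2.595     2.967
  solve Keq expr → x = 0.01164; check Q = 280.6

Q₀ = 0.2047; Q < K (proceeds forward)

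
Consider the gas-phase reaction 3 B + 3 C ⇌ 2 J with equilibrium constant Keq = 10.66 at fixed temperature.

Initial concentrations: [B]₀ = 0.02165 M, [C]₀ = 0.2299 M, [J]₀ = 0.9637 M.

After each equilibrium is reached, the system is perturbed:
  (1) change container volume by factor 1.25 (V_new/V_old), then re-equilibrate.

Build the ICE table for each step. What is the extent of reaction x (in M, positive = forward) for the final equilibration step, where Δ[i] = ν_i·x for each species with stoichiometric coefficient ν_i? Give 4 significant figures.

x = -0.01998 M

Q₀ = 7.5317e+06 vs Keq = 10.66 ⇒ Q>K, reverse
Step 1:
                    B           C           J
  I           0.02165      0.2299      0.9637
  C            0.4679      0.4679     -0.3119
  E            0.4895      0.6978      0.6518
  solve Keq expr → x = -0.156; check Q = 10.66
Then change container volume by factor 1.25 (V_new/V_old).
Step 2:
                    B           C           J
  I            0.3916      0.5582      0.5214
  C           0.05993     0.05993    -0.03995
  E            0.4515      0.6181      0.4815
  solve Keq expr → x = -0.01998; check Q = 10.66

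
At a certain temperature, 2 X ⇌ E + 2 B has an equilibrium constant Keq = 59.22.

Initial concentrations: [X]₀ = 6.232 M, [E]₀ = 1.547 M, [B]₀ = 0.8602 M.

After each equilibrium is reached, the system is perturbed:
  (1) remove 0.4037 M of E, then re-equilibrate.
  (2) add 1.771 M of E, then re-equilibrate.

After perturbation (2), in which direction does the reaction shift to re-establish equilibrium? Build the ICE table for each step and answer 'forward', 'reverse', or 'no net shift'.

Q₀ = 0.02947 vs Keq = 59.22 ⇒ Q<K, forward
Step 1:
                    X           E           B
  I             6.232       1.547      0.8602
  C            -4.778       2.389       4.778
  E             1.454       3.936       5.639
  solve Keq expr → x = 2.389; check Q = 59.22
Then remove 0.4037 M of E.
Step 2:
                    X           E           B
  I             1.454       3.532       5.639
  C          -0.05703     0.02852     0.05703
  E             1.397       3.561       5.696
  solve Keq expr → x = 0.02852; check Q = 59.22
Then add 1.771 M of E.
Step 3:
                    X           E           B
  I             1.397       5.332       5.696
  C            0.2268     -0.1134     -0.2268
  E             1.623       5.219       5.469
  solve Keq expr → x = -0.1134; check Q = 59.22

Direction: reverse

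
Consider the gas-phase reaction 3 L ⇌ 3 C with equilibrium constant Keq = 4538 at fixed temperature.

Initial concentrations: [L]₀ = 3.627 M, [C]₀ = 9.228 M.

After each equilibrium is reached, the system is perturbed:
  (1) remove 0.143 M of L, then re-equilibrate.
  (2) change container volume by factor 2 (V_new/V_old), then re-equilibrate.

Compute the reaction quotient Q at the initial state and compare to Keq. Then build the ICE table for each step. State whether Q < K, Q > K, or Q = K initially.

Q₀ = 16.47; Q < K (proceeds forward)

Q₀ = 16.47 vs Keq = 4538 ⇒ Q<K, forward
Step 1:
                    L           C
  init          3.627       9.228
  Δ            -2.895       2.895
  eq           0.7322       12.12
  solve Keq expr → x = 0.9649; check Q = 4538
Then remove 0.143 M of L.
Step 2:
                    L           C
  init         0.5892       12.12
  Δ            0.1349     -0.1349
  eq           0.7241       11.99
  solve Keq expr → x = -0.04495; check Q = 4538
Then change container volume by factor 2 (V_new/V_old).
Step 3:
                    L           C
  init          0.362       5.994
  Δ                 0           0
  eq            0.362       5.994
  solve Keq expr → x = 0; check Q = 4538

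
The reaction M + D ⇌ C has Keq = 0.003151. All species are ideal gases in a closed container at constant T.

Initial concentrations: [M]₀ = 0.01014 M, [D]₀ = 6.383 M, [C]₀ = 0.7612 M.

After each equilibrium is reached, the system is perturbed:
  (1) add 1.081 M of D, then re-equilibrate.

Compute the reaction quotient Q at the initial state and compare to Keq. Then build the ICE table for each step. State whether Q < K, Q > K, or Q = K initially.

Q₀ = 11.76; Q > K (proceeds reverse)

Q₀ = 11.76 vs Keq = 0.003151 ⇒ Q>K, reverse
Step 1:
                    M           D           C
  Initial     0.01014       6.383      0.7612
  Change       0.7443      0.7443     -0.7443
  Equil        0.7544       7.127     0.01694
  solve Keq expr → x = -0.7443; check Q = 0.003151
Then add 1.081 M of D.
Step 2:
                    M           D           C
  Initial      0.7544       8.208     0.01694
  Change    -0.002499   -0.002499    0.002499
  Equil        0.7519       8.206     0.01944
  solve Keq expr → x = 0.002499; check Q = 0.003151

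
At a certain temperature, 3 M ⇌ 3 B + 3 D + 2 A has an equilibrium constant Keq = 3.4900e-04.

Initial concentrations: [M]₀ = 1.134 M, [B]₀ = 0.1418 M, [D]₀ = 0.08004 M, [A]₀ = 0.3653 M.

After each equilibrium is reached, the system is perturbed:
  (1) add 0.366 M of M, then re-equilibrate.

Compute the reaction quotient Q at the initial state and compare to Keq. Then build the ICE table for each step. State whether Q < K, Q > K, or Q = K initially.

Q₀ = 1.3379e-07 vs Keq = 3.4900e-04 ⇒ Q<K, forward
Step 1:
                  M         B         D         A
  Initial     1.134    0.1418   0.08004    0.3653
  Change    -0.2106    0.2106    0.2106    0.1404
  Equil      0.9234    0.3524    0.2906    0.5057
  solve Keq expr → x = 0.0702; check Q = 3.4900e-04
Then add 0.366 M of M.
Step 2:
                  M         B         D         A
  Initial     1.289    0.3524    0.2906    0.5057
  Change   -0.04441   0.04441   0.04441   0.02961
  Equil       1.245    0.3968    0.3351    0.5353
  solve Keq expr → x = 0.0148; check Q = 3.4900e-04

Q₀ = 1.3379e-07; Q < K (proceeds forward)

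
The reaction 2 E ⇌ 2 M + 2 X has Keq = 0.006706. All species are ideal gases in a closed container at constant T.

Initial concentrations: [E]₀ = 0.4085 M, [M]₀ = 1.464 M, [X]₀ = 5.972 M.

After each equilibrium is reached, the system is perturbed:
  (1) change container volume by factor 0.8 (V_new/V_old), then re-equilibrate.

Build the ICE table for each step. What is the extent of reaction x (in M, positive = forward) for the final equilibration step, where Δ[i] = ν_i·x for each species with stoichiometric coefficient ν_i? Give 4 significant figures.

Q₀ = 458.1 vs Keq = 0.006706 ⇒ Q>K, reverse
Step 1:
                   E          M          X
  Initial     0.4085      1.464      5.972
  Change       1.431     -1.431     -1.431
  Equil        1.839    0.03317      4.541
  solve Keq expr → x = -0.7154; check Q = 0.006706
Then change container volume by factor 0.8 (V_new/V_old).
Step 2:
                   E          M          X
  Initial      2.299    0.04146      5.676
  Change    0.008127  -0.008127  -0.008127
  Equil        2.307    0.03333      5.668
  solve Keq expr → x = -0.004064; check Q = 0.006706

x = -0.004064 M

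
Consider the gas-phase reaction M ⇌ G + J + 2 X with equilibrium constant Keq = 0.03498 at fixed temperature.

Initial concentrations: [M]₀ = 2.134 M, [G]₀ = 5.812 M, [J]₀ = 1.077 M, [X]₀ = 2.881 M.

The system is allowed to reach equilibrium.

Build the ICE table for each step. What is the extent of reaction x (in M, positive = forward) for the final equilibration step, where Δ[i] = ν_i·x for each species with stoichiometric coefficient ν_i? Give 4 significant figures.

Q₀ = 24.35 vs Keq = 0.03498 ⇒ Q>K, reverse
Step 1:
                    M           G           J           X
  init          2.134       5.812       1.077       2.881
  Δ             1.041      -1.041      -1.041      -2.081
  eq            3.175       4.771     0.03639      0.7998
  solve Keq expr → x = -1.041; check Q = 0.03498

x = -1.041 M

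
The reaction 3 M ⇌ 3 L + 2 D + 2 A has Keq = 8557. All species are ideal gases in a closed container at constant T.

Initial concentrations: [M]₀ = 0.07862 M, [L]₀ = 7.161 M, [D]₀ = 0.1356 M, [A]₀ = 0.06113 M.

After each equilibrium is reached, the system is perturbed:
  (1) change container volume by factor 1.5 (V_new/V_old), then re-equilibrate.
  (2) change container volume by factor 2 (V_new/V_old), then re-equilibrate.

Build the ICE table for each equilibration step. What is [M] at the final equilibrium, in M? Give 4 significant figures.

Q₀ = 51.92 vs Keq = 8557 ⇒ Q<K, forward
Step 1:
                  M         L         D         A
  I         0.07862     7.161    0.1356   0.06113
  C        -0.05537   0.05537   0.03691   0.03691
  E         0.02325     7.216    0.1725   0.09804
  solve Keq expr → x = 0.01846; check Q = 8557
Then change container volume by factor 1.5 (V_new/V_old).
Step 2:
                  M         L         D         A
  I          0.0155     4.811     0.115   0.06536
  C        -0.00589   0.00589  0.003927  0.003927
  E        0.009608     4.817    0.1189   0.06929
  solve Keq expr → x = 0.001963; check Q = 8557
Then change container volume by factor 2 (V_new/V_old).
Step 3:
                  M         L         D         A
  I        0.004804     2.408   0.05947   0.03465
  C       -0.002787  0.002787  0.001858  0.001858
  E        0.002017     2.411   0.06133    0.0365
  solve Keq expr → x = 9.2893e-04; check Q = 8557

[M]_eq = 0.002017 M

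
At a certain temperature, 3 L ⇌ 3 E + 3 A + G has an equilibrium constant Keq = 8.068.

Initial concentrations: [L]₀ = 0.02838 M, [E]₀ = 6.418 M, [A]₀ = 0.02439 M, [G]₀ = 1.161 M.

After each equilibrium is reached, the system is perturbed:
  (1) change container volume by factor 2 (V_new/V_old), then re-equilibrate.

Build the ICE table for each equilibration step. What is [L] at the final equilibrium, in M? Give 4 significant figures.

Q₀ = 194.8 vs Keq = 8.068 ⇒ Q>K, reverse
Step 1:
                   L          E          A          G
  I          0.02838      6.418    0.02439      1.161
  C          0.01227   -0.01227   -0.01227  -0.004089
  E          0.04065      6.406    0.01212      1.157
  solve Keq expr → x = -0.004089; check Q = 8.068
Then change container volume by factor 2 (V_new/V_old).
Step 2:
                   L          E          A          G
  I          0.02032      3.203   0.006062     0.5785
  C        -0.005243   0.005243   0.005243   0.001748
  E          0.01508      3.208     0.0113     0.5802
  solve Keq expr → x = 0.001748; check Q = 8.068

[L]_eq = 0.01508 M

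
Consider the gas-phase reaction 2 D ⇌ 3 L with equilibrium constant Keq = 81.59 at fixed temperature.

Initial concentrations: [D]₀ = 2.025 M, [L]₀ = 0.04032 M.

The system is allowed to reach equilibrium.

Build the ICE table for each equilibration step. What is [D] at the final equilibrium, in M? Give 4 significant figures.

[D]_eq = 0.4229 M

Q₀ = 1.5985e-05 vs Keq = 81.59 ⇒ Q<K, forward
Step 1:
                    D           L
  Initial       2.025     0.04032
  Change       -1.602       2.403
  Equil        0.4229       2.444
  solve Keq expr → x = 0.8011; check Q = 81.59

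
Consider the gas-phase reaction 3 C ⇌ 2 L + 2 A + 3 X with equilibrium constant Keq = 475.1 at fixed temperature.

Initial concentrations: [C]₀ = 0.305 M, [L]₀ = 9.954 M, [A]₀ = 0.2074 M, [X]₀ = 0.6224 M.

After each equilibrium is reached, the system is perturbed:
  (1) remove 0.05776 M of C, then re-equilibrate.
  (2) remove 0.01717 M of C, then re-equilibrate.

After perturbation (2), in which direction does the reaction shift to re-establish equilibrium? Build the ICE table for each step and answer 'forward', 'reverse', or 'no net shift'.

Q₀ = 36.22 vs Keq = 475.1 ⇒ Q<K, forward
Step 1:
                  C         L         A         X
  init        0.305     9.954    0.2074    0.6224
  Δ          -0.115   0.07669   0.07669     0.115
  eq           0.19     10.03    0.2841    0.7374
  solve Keq expr → x = 0.03835; check Q = 475.1
Then remove 0.05776 M of C.
Step 2:
                  C         L         A         X
  init       0.1322     10.03    0.2841    0.7374
  Δ         0.03723  -0.02482  -0.02482  -0.03723
  eq         0.1694     10.01    0.2593    0.7002
  solve Keq expr → x = -0.01241; check Q = 475.1
Then remove 0.01717 M of C.
Step 3:
                  C         L         A         X
  init       0.1523     10.01    0.2593    0.7002
  Δ         0.01118  -0.00745  -0.00745  -0.01118
  eq         0.1634     9.998    0.2518     0.689
  solve Keq expr → x = -0.003725; check Q = 475.1

Direction: reverse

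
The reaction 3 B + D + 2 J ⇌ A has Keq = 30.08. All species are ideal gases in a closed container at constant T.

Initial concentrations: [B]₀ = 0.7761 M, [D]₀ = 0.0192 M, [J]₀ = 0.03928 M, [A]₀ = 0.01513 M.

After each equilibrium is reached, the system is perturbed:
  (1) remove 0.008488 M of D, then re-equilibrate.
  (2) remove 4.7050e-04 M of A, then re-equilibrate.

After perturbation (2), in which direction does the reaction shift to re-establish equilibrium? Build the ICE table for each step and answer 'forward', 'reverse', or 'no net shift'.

Direction: forward

Q₀ = 1093 vs Keq = 30.08 ⇒ Q>K, reverse
Step 1:
                    B           D           J           A
  I            0.7761      0.0192     0.03928     0.01513
  C           0.03874     0.01291     0.02583    -0.01291
  E            0.8148     0.03211     0.06511    0.002216
  solve Keq expr → x = -0.01291; check Q = 30.08
Then remove 0.008488 M of D.
Step 2:
                    B           D           J           A
  I            0.8148     0.02363     0.06511    0.002216
  C          0.001475  4.9169e-04  9.8338e-04 -4.9169e-04
  E            0.8163     0.02412     0.06609    0.001724
  solve Keq expr → x = -4.9169e-04; check Q = 30.08
Then remove 4.7050e-04 M of A.
Step 3:
                    B           D           J           A
  I            0.8163     0.02412     0.06609    0.001253
  C         -0.001184 -3.9481e-04 -7.8962e-04  3.9481e-04
  E            0.8151     0.02372      0.0653    0.001648
  solve Keq expr → x = 3.9481e-04; check Q = 30.08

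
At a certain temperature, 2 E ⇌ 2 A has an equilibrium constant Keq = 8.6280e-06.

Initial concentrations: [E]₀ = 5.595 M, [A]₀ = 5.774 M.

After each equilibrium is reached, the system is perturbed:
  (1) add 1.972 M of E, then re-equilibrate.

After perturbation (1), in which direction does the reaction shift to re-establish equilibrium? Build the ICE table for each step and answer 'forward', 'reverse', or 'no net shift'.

Q₀ = 1.065 vs Keq = 8.6280e-06 ⇒ Q>K, reverse
Step 1:
                  E         A
  init        5.595     5.774
  Δ           5.741    -5.741
  eq          11.34    0.0333
  solve Keq expr → x = -2.87; check Q = 8.6280e-06
Then add 1.972 M of E.
Step 2:
                  E         A
  init        13.31    0.0333
  Δ       -0.005775  0.005775
  eq           13.3   0.03907
  solve Keq expr → x = 0.002888; check Q = 8.6280e-06

Direction: forward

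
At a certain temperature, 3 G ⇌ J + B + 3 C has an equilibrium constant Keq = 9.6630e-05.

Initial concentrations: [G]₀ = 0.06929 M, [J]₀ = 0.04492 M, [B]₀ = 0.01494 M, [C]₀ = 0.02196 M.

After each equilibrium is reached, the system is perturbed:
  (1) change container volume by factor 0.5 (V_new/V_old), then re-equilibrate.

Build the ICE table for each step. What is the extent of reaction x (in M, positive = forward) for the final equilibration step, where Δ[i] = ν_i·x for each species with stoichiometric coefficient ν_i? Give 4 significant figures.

Q₀ = 2.1364e-05 vs Keq = 9.6630e-05 ⇒ Q<K, forward
Step 1:
                  G         J         B         C
  I         0.06929   0.04492   0.01494   0.02196
  C       -0.007928  0.002643  0.002643  0.007928
  E         0.06136   0.04756   0.01758   0.02989
  solve Keq expr → x = 0.002643; check Q = 9.6630e-05
Then change container volume by factor 0.5 (V_new/V_old).
Step 2:
                  G         J         B         C
  I          0.1227   0.09513   0.03517   0.05978
  C         0.01467 -0.004891 -0.004891  -0.01467
  E          0.1374   0.09023   0.03027    0.0451
  solve Keq expr → x = -0.004891; check Q = 9.6630e-05

x = -0.004891 M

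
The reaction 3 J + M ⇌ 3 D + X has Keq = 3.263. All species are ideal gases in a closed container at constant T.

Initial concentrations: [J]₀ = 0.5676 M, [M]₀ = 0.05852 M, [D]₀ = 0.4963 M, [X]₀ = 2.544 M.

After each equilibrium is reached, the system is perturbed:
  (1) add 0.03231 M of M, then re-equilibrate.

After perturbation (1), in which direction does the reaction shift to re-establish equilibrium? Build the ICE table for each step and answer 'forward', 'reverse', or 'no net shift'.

Direction: forward

Q₀ = 29.06 vs Keq = 3.263 ⇒ Q>K, reverse
Step 1:
                  J         M         D         X
  init       0.5676   0.05852    0.4963     2.544
  Δ          0.1354   0.04513   -0.1354  -0.04513
  eq          0.703    0.1036    0.3609     2.499
  solve Keq expr → x = -0.04513; check Q = 3.263
Then add 0.03231 M of M.
Step 2:
                  J         M         D         X
  init        0.703     0.136    0.3609     2.499
  Δ          -0.018    -0.006     0.018     0.006
  eq          0.685      0.13    0.3789     2.505
  solve Keq expr → x = 0.006; check Q = 3.263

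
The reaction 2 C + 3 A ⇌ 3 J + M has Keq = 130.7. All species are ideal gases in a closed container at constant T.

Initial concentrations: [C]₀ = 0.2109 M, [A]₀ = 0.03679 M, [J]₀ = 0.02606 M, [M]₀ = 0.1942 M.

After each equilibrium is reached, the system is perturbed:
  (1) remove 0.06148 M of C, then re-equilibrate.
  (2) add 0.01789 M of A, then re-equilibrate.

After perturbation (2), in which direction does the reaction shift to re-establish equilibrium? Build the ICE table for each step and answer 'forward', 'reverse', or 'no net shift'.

Direction: forward

Q₀ = 1.552 vs Keq = 130.7 ⇒ Q<K, forward
Step 1:
                  C         A         J         M
  init       0.2109   0.03679   0.02606    0.1942
  Δ        -0.01387  -0.02081   0.02081  0.006936
  eq          0.197   0.01598   0.04687    0.2011
  solve Keq expr → x = 0.006936; check Q = 130.7
Then remove 0.06148 M of C.
Step 2:
                  C         A         J         M
  init       0.1355   0.01598   0.04687    0.2011
  Δ        0.001998  0.002997 -0.002997 -9.9889e-04
  eq         0.1375   0.01898   0.04387    0.2001
  solve Keq expr → x = -9.9889e-04; check Q = 130.7
Then add 0.01789 M of A.
Step 3:
                  C         A         J         M
  init       0.1375   0.03687   0.04387    0.2001
  Δ       -0.007806  -0.01171   0.01171  0.003903
  eq         0.1297   0.02516   0.05558     0.204
  solve Keq expr → x = 0.003903; check Q = 130.7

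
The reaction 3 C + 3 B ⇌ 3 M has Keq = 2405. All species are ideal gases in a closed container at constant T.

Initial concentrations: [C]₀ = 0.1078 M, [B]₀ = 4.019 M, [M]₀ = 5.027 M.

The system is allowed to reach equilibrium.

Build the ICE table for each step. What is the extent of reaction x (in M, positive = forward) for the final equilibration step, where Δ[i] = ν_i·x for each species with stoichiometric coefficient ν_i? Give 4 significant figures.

Q₀ = 1562 vs Keq = 2405 ⇒ Q<K, forward
Step 1:
                  C         B         M
  Initial    0.1078     4.019     5.027
  Change   -0.01386  -0.01386   0.01386
  Equil     0.09394     4.005     5.041
  solve Keq expr → x = 0.00462; check Q = 2405

x = 0.00462 M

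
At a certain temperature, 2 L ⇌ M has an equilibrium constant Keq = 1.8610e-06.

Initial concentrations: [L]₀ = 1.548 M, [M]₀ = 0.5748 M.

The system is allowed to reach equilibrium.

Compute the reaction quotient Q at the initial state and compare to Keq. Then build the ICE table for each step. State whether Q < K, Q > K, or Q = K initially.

Q₀ = 0.2399; Q > K (proceeds reverse)

Q₀ = 0.2399 vs Keq = 1.8610e-06 ⇒ Q>K, reverse
Step 1:
                  L         M
  I           1.548    0.5748
  C            1.15   -0.5748
  E           2.698 1.3542e-05
  solve Keq expr → x = -0.5748; check Q = 1.8610e-06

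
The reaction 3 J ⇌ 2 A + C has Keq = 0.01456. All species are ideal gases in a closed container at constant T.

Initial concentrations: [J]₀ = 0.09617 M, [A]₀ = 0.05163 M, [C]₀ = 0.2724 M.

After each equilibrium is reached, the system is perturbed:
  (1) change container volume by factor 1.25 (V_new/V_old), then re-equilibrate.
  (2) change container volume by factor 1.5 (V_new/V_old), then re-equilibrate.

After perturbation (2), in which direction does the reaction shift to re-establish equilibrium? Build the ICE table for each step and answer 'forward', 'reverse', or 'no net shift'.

Direction: no net shift

Q₀ = 0.8164 vs Keq = 0.01456 ⇒ Q>K, reverse
Step 1:
                  J         A         C
  Initial   0.09617   0.05163    0.2724
  Change    0.05609   -0.0374   -0.0187
  Equil      0.1523   0.01423    0.2537
  solve Keq expr → x = -0.0187; check Q = 0.01456
Then change container volume by factor 1.25 (V_new/V_old).
Step 2:
                  J         A         C
  Initial    0.1218   0.01139     0.203
  Change          0         0         0
  Equil      0.1218   0.01139     0.203
  solve Keq expr → x = 0; check Q = 0.01456
Then change container volume by factor 1.5 (V_new/V_old).
Step 3:
                  J         A         C
  Initial   0.08121  0.007591    0.1353
  Change          0         0         0
  Equil     0.08121  0.007591    0.1353
  solve Keq expr → x = 0; check Q = 0.01456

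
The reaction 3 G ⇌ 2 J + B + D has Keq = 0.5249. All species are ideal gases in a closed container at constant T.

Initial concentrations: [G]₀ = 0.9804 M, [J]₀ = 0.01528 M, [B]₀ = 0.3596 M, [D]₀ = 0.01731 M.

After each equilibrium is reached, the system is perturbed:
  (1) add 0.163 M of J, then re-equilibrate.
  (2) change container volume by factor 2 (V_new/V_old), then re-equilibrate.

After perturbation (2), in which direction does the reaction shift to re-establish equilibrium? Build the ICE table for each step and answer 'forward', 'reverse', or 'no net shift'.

Q₀ = 1.5422e-06 vs Keq = 0.5249 ⇒ Q<K, forward
Step 1:
                   G          J          B          D
  I           0.9804    0.01528     0.3596    0.01731
  C          -0.6239     0.4159      0.208      0.208
  E           0.3565     0.4312     0.5676     0.2253
  solve Keq expr → x = 0.208; check Q = 0.5249
Then add 0.163 M of J.
Step 2:
                   G          J          B          D
  I           0.3565     0.5942     0.5676     0.2253
  C          0.05212   -0.03475   -0.01737   -0.01737
  E           0.4086     0.5595     0.5502     0.2079
  solve Keq expr → x = -0.01737; check Q = 0.5249
Then change container volume by factor 2 (V_new/V_old).
Step 3:
                   G          J          B          D
  I           0.2043     0.2797     0.2751      0.104
  C         -0.02809    0.01873   0.009365   0.009365
  E           0.1762     0.2985     0.2845     0.1133
  solve Keq expr → x = 0.009365; check Q = 0.5249

Direction: forward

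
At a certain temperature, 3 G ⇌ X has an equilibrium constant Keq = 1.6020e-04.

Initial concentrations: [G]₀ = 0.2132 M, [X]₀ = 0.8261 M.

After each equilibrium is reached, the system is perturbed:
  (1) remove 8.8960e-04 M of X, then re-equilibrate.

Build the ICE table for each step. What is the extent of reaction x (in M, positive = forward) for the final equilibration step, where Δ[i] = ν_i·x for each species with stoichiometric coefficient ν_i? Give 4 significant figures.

x = 8.8048e-04 M

Q₀ = 85.25 vs Keq = 1.6020e-04 ⇒ Q>K, reverse
Step 1:
                   G          X
  I           0.2132     0.8261
  C            2.469     -0.823
  E            2.682   0.003091
  solve Keq expr → x = -0.823; check Q = 1.6020e-04
Then remove 8.8960e-04 M of X.
Step 2:
                   G          X
  I            2.682   0.002202
  C        -0.002641 8.8048e-04
  E             2.68   0.003082
  solve Keq expr → x = 8.8048e-04; check Q = 1.6020e-04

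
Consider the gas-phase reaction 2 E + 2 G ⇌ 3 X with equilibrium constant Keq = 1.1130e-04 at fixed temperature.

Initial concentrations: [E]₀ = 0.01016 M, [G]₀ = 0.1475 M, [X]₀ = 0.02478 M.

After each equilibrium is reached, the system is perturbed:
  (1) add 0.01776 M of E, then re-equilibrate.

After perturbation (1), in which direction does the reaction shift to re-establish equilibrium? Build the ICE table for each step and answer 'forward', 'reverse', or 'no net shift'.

Direction: forward

Q₀ = 6.775 vs Keq = 1.1130e-04 ⇒ Q>K, reverse
Step 1:
                   E          G          X
  I          0.01016     0.1475    0.02478
  C          0.01568    0.01568   -0.02352
  E          0.02584     0.1632   0.001256
  solve Keq expr → x = -0.007841; check Q = 1.1130e-04
Then add 0.01776 M of E.
Step 2:
                   E          G          X
  I           0.0436     0.1632   0.001256
  C       -3.4142e-04 -3.4142e-04 5.1213e-04
  E          0.04326     0.1628   0.001768
  solve Keq expr → x = 1.7071e-04; check Q = 1.1130e-04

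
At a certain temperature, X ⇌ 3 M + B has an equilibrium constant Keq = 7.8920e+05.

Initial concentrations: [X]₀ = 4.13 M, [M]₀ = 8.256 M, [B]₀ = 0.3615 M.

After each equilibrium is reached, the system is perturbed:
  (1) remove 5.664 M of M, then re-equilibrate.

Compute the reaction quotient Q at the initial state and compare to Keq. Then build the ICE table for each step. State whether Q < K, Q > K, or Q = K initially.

Q₀ = 49.26 vs Keq = 7.8920e+05 ⇒ Q<K, forward
Step 1:
                   X          M          B
  Initial       4.13      8.256     0.3615
  Change      -4.081      12.24      4.081
  Equil       0.0485       20.5      4.443
  solve Keq expr → x = 4.081; check Q = 7.8920e+05
Then remove 5.664 M of M.
Step 2:
                   X          M          B
  Initial     0.0485      14.84      4.443
  Change    -0.02966    0.08898    0.02966
  Equil      0.01884      14.93      4.473
  solve Keq expr → x = 0.02966; check Q = 7.8920e+05

Q₀ = 49.26; Q < K (proceeds forward)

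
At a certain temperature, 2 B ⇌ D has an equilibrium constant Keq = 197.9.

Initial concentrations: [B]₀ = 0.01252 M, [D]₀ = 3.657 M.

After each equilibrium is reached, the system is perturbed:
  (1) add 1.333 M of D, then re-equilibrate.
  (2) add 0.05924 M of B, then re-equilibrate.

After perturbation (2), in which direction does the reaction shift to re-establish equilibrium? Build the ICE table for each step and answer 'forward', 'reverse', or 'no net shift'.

Direction: forward

Q₀ = 2.3330e+04 vs Keq = 197.9 ⇒ Q>K, reverse
Step 1:
                    B           D
  init        0.01252       3.657
  Δ            0.1223    -0.06114
  eq           0.1348       3.596
  solve Keq expr → x = -0.06114; check Q = 197.9
Then add 1.333 M of D.
Step 2:
                    B           D
  init         0.1348       4.929
  Δ           0.02284    -0.01142
  eq           0.1576       4.917
  solve Keq expr → x = -0.01142; check Q = 197.9
Then add 0.05924 M of B.
Step 3:
                    B           D
  init         0.2169       4.917
  Δ          -0.05877     0.02938
  eq           0.1581       4.947
  solve Keq expr → x = 0.02938; check Q = 197.9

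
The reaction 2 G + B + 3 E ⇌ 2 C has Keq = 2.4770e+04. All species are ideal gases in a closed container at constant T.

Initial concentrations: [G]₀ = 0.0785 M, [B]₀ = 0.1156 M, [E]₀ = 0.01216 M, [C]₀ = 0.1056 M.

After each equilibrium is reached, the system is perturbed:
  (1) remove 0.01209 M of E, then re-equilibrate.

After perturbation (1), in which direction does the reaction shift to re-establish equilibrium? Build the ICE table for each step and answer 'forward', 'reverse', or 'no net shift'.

Q₀ = 8.7062e+06 vs Keq = 2.4770e+04 ⇒ Q>K, reverse
Step 1:
                  G         B         E         C
  init       0.0785    0.1156   0.01216    0.1056
  Δ         0.02831   0.01415   0.04246  -0.02831
  eq         0.1068    0.1298   0.05462   0.07729
  solve Keq expr → x = -0.01415; check Q = 2.4770e+04
Then remove 0.01209 M of E.
Step 2:
                  G         B         E         C
  init       0.1068    0.1298   0.04253   0.07729
  Δ        0.005137  0.002568  0.007705 -0.005137
  eq         0.1119    0.1323   0.05023   0.07216
  solve Keq expr → x = -0.002568; check Q = 2.4770e+04

Direction: reverse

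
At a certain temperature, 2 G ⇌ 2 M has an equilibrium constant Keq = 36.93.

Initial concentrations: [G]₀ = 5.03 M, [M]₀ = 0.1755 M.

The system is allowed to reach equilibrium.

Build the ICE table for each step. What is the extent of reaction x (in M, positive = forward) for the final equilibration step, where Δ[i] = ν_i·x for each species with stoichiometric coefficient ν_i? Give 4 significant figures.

Q₀ = 0.001217 vs Keq = 36.93 ⇒ Q<K, forward
Step 1:
                    G           M
  init           5.03      0.1755
  Δ            -4.294       4.294
  eq           0.7356        4.47
  solve Keq expr → x = 2.147; check Q = 36.93

x = 2.147 M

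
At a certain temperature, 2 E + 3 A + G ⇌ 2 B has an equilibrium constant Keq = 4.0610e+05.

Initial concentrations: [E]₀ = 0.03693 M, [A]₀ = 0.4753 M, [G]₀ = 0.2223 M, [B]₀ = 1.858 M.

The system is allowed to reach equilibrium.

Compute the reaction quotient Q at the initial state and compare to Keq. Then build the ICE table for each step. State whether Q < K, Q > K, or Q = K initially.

Q₀ = 1.0604e+05 vs Keq = 4.0610e+05 ⇒ Q<K, forward
Step 1:
                    E           A           G           B
  I           0.03693      0.4753      0.2223       1.858
  C          -0.01598    -0.02397    -0.00799     0.01598
  E           0.02095      0.4513      0.2143       1.874
  solve Keq expr → x = 0.00799; check Q = 4.0610e+05

Q₀ = 1.0604e+05; Q < K (proceeds forward)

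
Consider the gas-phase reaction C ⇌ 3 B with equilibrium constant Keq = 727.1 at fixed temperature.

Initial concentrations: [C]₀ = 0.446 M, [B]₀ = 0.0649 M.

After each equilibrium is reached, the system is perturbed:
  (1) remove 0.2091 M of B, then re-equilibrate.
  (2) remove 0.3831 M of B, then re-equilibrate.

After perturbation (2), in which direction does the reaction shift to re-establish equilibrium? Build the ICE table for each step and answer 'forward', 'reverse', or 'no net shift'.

Q₀ = 6.1291e-04 vs Keq = 727.1 ⇒ Q<K, forward
Step 1:
                  C         B
  Initial     0.446    0.0649
  Change    -0.4423     1.327
  Equil    0.003708     1.392
  solve Keq expr → x = 0.4423; check Q = 727.1
Then remove 0.2091 M of B.
Step 2:
                  C         B
  Initial  0.003708     1.183
  Change  -0.001408  0.004225
  Equil      0.0023     1.187
  solve Keq expr → x = 0.001408; check Q = 727.1
Then remove 0.3831 M of B.
Step 3:
                  C         B
  Initial    0.0023    0.8038
  Change  -0.001573  0.004718
  Equil   7.2690e-04    0.8085
  solve Keq expr → x = 0.001573; check Q = 727.1

Direction: forward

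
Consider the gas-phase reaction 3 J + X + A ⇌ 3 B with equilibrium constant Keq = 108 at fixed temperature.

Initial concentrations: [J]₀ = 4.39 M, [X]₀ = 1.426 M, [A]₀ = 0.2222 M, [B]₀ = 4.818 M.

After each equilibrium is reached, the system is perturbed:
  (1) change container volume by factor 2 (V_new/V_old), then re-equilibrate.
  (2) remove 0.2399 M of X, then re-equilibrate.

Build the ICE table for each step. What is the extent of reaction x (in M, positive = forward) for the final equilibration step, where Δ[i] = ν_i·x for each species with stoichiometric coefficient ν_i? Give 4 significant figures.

Q₀ = 4.172 vs Keq = 108 ⇒ Q<K, forward
Step 1:
                    J           X           A           B
  init           4.39       1.426      0.2222       4.818
  Δ           -0.6004     -0.2001     -0.2001      0.6004
  eq             3.79       1.226     0.02208       5.418
  solve Keq expr → x = 0.2001; check Q = 108
Then change container volume by factor 2 (V_new/V_old).
Step 2:
                    J           X           A           B
  init          1.895      0.6129     0.01104       2.709
  Δ           0.07201       0.024       0.024    -0.07201
  eq            1.967      0.6369     0.03504       2.637
  solve Keq expr → x = -0.024; check Q = 108
Then remove 0.2399 M of X.
Step 3:
                    J           X           A           B
  init          1.967       0.397     0.03504       2.637
  Δ           0.04106     0.01369     0.01369    -0.04106
  eq            2.008      0.4107     0.04873       2.596
  solve Keq expr → x = -0.01369; check Q = 108

x = -0.01369 M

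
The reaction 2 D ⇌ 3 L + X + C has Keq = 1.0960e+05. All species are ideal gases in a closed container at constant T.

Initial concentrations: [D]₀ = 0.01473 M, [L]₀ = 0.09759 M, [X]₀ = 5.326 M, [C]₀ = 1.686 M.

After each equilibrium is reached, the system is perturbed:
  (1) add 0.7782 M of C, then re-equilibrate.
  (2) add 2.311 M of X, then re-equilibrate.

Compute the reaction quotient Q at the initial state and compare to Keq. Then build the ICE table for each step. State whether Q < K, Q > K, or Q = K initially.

Q₀ = 38.47; Q < K (proceeds forward)

Q₀ = 38.47 vs Keq = 1.0960e+05 ⇒ Q<K, forward
Step 1:
                  D         L         X         C
  Initial   0.01473   0.09759     5.326     1.686
  Change   -0.01436   0.02154  0.007178  0.007178
  Equil   3.7320e-04    0.1191     5.333     1.693
  solve Keq expr → x = 0.007178; check Q = 1.0960e+05
Then add 0.7782 M of C.
Step 2:
                  D         L         X         C
  Initial 3.7320e-04    0.1191     5.333     2.471
  Change  7.7019e-05 -1.1553e-04 -3.8509e-05 -3.8509e-05
  Equil   4.5022e-04     0.119     5.333     2.471
  solve Keq expr → x = -3.8509e-05; check Q = 1.0960e+05
Then add 2.311 M of X.
Step 3:
                  D         L         X         C
  Initial 4.5022e-04     0.119     7.644     2.471
  Change  8.7889e-05 -1.3183e-04 -4.3945e-05 -4.3945e-05
  Equil   5.3811e-04    0.1189     7.644     2.471
  solve Keq expr → x = -4.3945e-05; check Q = 1.0960e+05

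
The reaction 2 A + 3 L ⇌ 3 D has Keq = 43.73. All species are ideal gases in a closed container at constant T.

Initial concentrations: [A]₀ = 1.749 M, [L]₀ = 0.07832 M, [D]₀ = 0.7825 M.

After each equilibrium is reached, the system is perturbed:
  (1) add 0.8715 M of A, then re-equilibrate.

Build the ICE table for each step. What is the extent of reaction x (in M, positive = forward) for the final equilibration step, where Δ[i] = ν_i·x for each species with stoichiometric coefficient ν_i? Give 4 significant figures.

Q₀ = 326 vs Keq = 43.73 ⇒ Q>K, reverse
Step 1:
                    A           L           D
  Initial       1.749     0.07832      0.7825
  Change      0.04045     0.06068    -0.06068
  Equil         1.789       0.139      0.7218
  solve Keq expr → x = -0.02023; check Q = 43.73
Then add 0.8715 M of A.
Step 2:
                    A           L           D
  Initial       2.661       0.139      0.7218
  Change     -0.01847     -0.0277      0.0277
  Equil         2.642      0.1113      0.7495
  solve Keq expr → x = 0.009233; check Q = 43.73

x = 0.009233 M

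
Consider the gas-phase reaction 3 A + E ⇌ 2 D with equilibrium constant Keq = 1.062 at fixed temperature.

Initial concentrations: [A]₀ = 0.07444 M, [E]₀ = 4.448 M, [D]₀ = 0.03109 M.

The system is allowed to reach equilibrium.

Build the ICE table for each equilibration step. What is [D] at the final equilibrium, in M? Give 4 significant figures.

Q₀ = 0.5268 vs Keq = 1.062 ⇒ Q<K, forward
Step 1:
                   A          E          D
  I          0.07444      4.448    0.03109
  C        -0.008522  -0.002841   0.005681
  E          0.06592      4.445    0.03677
  solve Keq expr → x = 0.002841; check Q = 1.062

[D]_eq = 0.03677 M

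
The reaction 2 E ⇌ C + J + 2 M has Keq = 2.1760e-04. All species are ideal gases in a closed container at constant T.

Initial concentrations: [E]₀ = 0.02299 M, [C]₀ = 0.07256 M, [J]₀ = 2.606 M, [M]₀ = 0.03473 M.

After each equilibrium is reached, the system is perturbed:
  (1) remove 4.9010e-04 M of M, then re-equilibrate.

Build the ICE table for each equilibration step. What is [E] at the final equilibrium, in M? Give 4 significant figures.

[E]_eq = 0.0551 M

Q₀ = 0.4315 vs Keq = 2.1760e-04 ⇒ Q>K, reverse
Step 1:
                    E           C           J           M
  I           0.02299     0.07256       2.606     0.03473
  C           0.03258    -0.01629    -0.01629    -0.03258
  E           0.05557     0.05627        2.59    0.002147
  solve Keq expr → x = -0.01629; check Q = 2.1760e-04
Then remove 4.9010e-04 M of M.
Step 2:
                    E           C           J           M
  I           0.05557     0.05627        2.59    0.001657
  C       -4.6753e-04  2.3376e-04  2.3376e-04  4.6753e-04
  E            0.0551      0.0565        2.59    0.002125
  solve Keq expr → x = 2.3376e-04; check Q = 2.1760e-04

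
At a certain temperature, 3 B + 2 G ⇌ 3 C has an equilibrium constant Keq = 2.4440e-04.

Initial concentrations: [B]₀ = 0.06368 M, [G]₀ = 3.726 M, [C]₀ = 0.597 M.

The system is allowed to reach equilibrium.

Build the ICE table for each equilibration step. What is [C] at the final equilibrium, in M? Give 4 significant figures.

Q₀ = 59.35 vs Keq = 2.4440e-04 ⇒ Q>K, reverse
Step 1:
                    B           G           C
  init        0.06368       3.726       0.597
  Δ            0.5063      0.3375     -0.5063
  eq           0.5699       4.064     0.09074
  solve Keq expr → x = -0.1688; check Q = 2.4440e-04

[C]_eq = 0.09074 M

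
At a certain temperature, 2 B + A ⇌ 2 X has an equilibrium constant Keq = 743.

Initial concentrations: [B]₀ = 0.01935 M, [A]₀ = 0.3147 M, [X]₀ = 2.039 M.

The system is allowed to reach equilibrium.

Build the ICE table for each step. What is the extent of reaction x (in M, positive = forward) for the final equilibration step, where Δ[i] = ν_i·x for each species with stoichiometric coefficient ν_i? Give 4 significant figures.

Q₀ = 3.5284e+04 vs Keq = 743 ⇒ Q>K, reverse
Step 1:
                  B         A         X
  Initial   0.01935    0.3147     2.039
  Change    0.09864   0.04932  -0.09864
  Equil       0.118     0.364      1.94
  solve Keq expr → x = -0.04932; check Q = 743

x = -0.04932 M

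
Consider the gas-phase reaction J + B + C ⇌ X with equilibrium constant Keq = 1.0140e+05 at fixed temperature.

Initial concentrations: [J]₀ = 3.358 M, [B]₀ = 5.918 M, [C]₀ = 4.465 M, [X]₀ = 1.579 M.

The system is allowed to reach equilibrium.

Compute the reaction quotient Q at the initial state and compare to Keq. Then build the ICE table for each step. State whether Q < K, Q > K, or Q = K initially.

Q₀ = 0.0178 vs Keq = 1.0140e+05 ⇒ Q<K, forward
Step 1:
                  J         B         C         X
  I           3.358     5.918     4.465     1.579
  C          -3.358    -3.358    -3.358     3.358
  E       1.7180e-05      2.56     1.107     4.937
  solve Keq expr → x = 3.358; check Q = 1.0140e+05

Q₀ = 0.0178; Q < K (proceeds forward)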